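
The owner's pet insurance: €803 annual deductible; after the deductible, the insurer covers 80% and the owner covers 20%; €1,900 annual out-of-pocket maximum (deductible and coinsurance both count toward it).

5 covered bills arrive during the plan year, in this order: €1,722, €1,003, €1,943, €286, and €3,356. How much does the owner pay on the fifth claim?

Claim 1 — €1,722: deductible takes €803, €919 remains; owner's 20% is €183.80. Owner owes €986.80 (running OOP €986.80).
Claim 2 — €1,003: deductible already satisfied, so owner's share is 20% × €1,003 = €200.60. Cost to owner: €200.60. OOP to date €1,187.40.
Claim 3 — €1,943: 20% coinsurance on €1,943 = €388.60. Owner pays €388.60; OOP now €1,576.
Claim 4 — €286: deductible already satisfied, so owner's share is 20% × €286 = €57.20. Cost to owner: €57.20. OOP to date €1,633.20.
Claim 5 — €3,356: 20% coinsurance on €3,356 = €671.20. OOP would hit €2,304.40 > €1,900, so the cap limits the owner to €1,900 − €1,633.20 = €266.80.

€266.80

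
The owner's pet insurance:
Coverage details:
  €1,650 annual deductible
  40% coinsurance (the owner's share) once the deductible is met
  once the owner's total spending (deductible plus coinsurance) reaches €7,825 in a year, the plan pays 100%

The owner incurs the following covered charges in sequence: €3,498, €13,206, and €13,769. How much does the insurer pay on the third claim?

Claim 1 — €3,498: €1,650 to deductible, leaving €1,848; 40% of €1,848 = €739.20. Owner pays €2,389.20; OOP now €2,389.20. Plan pays €3,498 − €2,389.20 = €1,108.80.
Claim 2 — €13,206: deductible already satisfied, so owner's share is 40% × €13,206 = €5,282.40. Owner owes €5,282.40 (running OOP €7,671.60). Insurer: €13,206 − €5,282.40 = €7,923.60.
Claim 3 — €13,769: 40% coinsurance on €13,769 = €5,507.60. Adding that to €7,671.60 gives €13,179.20, past the €7,825 cap; owner pays only €7,825 − €7,671.60 = €153.40. Plan pays €13,769 − €153.40 = €13,615.60.

€13,615.60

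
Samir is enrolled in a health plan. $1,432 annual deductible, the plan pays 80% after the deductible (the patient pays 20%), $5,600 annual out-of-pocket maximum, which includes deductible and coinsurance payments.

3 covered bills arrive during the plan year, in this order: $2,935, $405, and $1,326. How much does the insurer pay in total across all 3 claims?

Claim 1 — $2,935: $1,432 to deductible, leaving $1,503; coinsurance $1,503 × 20% = $300.60. Patient pays $1,732.60; OOP now $1,732.60. Insurer: $2,935 − $1,732.60 = $1,202.40.
Claim 2 — $405: deductible already satisfied, so patient's share is 20% × $405 = $81. Patient pays $81; OOP now $1,813.60. Insurer: $405 − $81 = $324.
Claim 3 — $1,326: 20% coinsurance on $1,326 = $265.20. Patient pays $265.20; OOP now $2,078.80. Insurer: $1,326 − $265.20 = $1,060.80.
Insurer total: $1,202.40 + $324 + $1,060.80 = $2,587.20.

$2,587.20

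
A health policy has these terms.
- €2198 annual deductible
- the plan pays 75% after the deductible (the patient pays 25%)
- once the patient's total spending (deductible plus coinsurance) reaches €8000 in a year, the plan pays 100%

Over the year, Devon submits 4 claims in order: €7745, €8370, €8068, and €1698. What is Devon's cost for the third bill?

€2017

Claim 1 — €7745: €2198 finishes the deductible; €5547 goes to coinsurance; coinsurance €5547 × 25% = €1386.75. Cost to patient: €3584.75. OOP to date €3584.75.
Claim 2 — €8370: deductible met; 25% of €8370 = €2092.50. Cost to patient: €2092.50. OOP to date €5677.25.
Claim 3 — €8068: 25% coinsurance on €8068 = €2017. Patient pays €2017; OOP now €7694.25.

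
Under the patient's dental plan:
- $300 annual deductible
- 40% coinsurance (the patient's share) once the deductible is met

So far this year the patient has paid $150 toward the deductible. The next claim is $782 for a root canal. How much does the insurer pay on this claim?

$150 of the $300 deductible is already met, leaving $150.
The remaining $632 (= $782 − $150) moves to coinsurance.
40% of $632 = $252.80 falls to the patient.
That puts the patient's cost at $150 + $252.80 = $402.80.
The plan picks up $782 − $402.80 = $379.20.

$379.20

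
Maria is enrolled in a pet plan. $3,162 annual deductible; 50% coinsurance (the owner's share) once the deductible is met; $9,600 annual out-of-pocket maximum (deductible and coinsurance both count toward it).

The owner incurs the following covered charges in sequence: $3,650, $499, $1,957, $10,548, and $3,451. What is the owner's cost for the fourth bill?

Claim 1 ($3,650): deductible takes $3,162, $488 remains; coinsurance $488 × 50% = $244. Owner owes $3,406 (running OOP $3,406).
Claim 2 ($499): 50% coinsurance on $499 = $249.50. Cost to owner: $249.50. OOP to date $3,655.50.
Claim 3 ($1,957): deductible already satisfied, so owner's share is 50% × $1,957 = $978.50. Owner pays $978.50; OOP now $4,634.
Claim 4 ($10,548): deductible met; 50% of $10,548 = $5,274. Adding that to $4,634 gives $9,908, past the $9,600 cap; owner pays only $9,600 − $4,634 = $4,966.

$4,966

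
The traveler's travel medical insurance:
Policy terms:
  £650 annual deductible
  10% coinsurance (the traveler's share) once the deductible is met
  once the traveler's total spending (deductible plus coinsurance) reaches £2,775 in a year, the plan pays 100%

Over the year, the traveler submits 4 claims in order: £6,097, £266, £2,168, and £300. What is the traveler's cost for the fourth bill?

Bill 1, £6,097: £650 finishes the deductible; £5,447 goes to coinsurance; 10% of £5,447 = £544.70. Traveler pays £1,194.70; OOP now £1,194.70.
Bill 2, £266: 10% coinsurance on £266 = £26.60. Traveler owes £26.60 (running OOP £1,221.30).
Bill 3, £2,168: deductible met; 10% of £2,168 = £216.80. Traveler pays £216.80; OOP now £1,438.10.
Bill 4, £300: deductible met; 10% of £300 = £30. Traveler owes £30 (running OOP £1,468.10).

£30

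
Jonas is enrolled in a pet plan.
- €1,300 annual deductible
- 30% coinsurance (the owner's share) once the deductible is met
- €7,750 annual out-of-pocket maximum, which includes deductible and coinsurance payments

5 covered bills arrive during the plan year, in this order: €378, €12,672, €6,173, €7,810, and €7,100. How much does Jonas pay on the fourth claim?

Claim 1 (€378): entire amount goes to the deductible. Owner owes €378 (running OOP €378).
Claim 2 (€12,672): €922 finishes the deductible; €11,750 goes to coinsurance; coinsurance €11,750 × 30% = €3,525. Owner owes €4,447 (running OOP €4,825).
Claim 3 (€6,173): 30% coinsurance on €6,173 = €1,851.90. Cost to owner: €1,851.90. OOP to date €6,676.90.
Claim 4 (€7,810): deductible met; 30% of €7,810 = €2,343. Adding that to €6,676.90 gives €9,019.90, past the €7,750 cap; owner pays only €7,750 − €6,676.90 = €1,073.10.

€1,073.10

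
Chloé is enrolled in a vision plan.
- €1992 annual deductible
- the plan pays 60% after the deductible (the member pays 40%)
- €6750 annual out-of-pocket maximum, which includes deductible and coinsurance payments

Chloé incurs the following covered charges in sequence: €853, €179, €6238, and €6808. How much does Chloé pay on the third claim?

€3071.20

Bill 1, €853: fully absorbed by the deductible. Member owes €853 (running OOP €853).
Bill 2, €179: entire amount goes to the deductible. Cost to member: €179. OOP to date €1032.
Bill 3, €6238: deductible takes €960, €5278 remains; member's 40% is €2111.20. Cost to member: €3071.20. OOP to date €4103.20.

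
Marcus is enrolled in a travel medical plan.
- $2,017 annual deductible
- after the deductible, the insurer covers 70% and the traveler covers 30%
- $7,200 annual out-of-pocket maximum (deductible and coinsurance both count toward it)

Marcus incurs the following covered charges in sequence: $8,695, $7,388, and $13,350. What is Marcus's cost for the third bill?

$963.20

Claim 1 — $8,695: deductible takes $2,017, $6,678 remains; traveler's 30% is $2,003.40. Traveler owes $4,020.40 (running OOP $4,020.40).
Claim 2 — $7,388: 30% coinsurance on $7,388 = $2,216.40. Traveler owes $2,216.40 (running OOP $6,236.80).
Claim 3 — $13,350: deductible met; 30% of $13,350 = $4,005. Adding that to $6,236.80 gives $10,241.80, past the $7,200 cap; traveler pays only $7,200 − $6,236.80 = $963.20.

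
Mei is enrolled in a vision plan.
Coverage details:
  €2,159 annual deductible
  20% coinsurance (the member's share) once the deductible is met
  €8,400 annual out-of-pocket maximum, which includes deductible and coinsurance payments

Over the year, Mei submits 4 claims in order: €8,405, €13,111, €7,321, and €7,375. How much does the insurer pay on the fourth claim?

Claim 1 (€8,405): deductible takes €2,159, €6,246 remains; coinsurance €6,246 × 20% = €1,249.20. Member pays €3,408.20; OOP now €3,408.20. Plan pays €8,405 − €3,408.20 = €4,996.80.
Claim 2 (€13,111): deductible already satisfied, so member's share is 20% × €13,111 = €2,622.20. Cost to member: €2,622.20. OOP to date €6,030.40. Plan pays €13,111 − €2,622.20 = €10,488.80.
Claim 3 (€7,321): deductible met; 20% of €7,321 = €1,464.20. Member pays €1,464.20; OOP now €7,494.60. Insurer: €7,321 − €1,464.20 = €5,856.80.
Claim 4 (€7,375): 20% coinsurance on €7,375 = €1,475. OOP would hit €8,969.60 > €8,400, so the cap limits the member to €8,400 − €7,494.60 = €905.40. Insurer: €7,375 − €905.40 = €6,469.60.

€6,469.60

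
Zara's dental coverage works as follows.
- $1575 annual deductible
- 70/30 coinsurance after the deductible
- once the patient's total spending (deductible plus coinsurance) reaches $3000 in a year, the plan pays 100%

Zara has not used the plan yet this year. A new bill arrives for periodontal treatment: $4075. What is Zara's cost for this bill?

The full $1575 deductible is still open; $1575 of this bill applies to it.
After the $1575 deductible portion, $4075 − $1575 = $2500 is subject to coinsurance.
Patient's 30% share of $2500 is $750.
So the patient owes $1575 + $750 = $2325 before any cap.
Year-to-date out-of-pocket becomes $0 + $2325 = $2325, still under the $3000 maximum, so no cap applies.

$2325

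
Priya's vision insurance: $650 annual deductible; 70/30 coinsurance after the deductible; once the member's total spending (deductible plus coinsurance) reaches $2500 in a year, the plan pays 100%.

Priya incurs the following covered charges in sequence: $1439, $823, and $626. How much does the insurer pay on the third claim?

$438.20

Bill 1, $1439: $650 to deductible, leaving $789; coinsurance $789 × 30% = $236.70. Cost to member: $886.70. OOP to date $886.70. Plan pays $1439 − $886.70 = $552.30.
Bill 2, $823: deductible already satisfied, so member's share is 30% × $823 = $246.90. Member owes $246.90 (running OOP $1133.60). Plan pays $823 − $246.90 = $576.10.
Bill 3, $626: deductible already satisfied, so member's share is 30% × $626 = $187.80. Member pays $187.80; OOP now $1321.40. Plan pays $626 − $187.80 = $438.20.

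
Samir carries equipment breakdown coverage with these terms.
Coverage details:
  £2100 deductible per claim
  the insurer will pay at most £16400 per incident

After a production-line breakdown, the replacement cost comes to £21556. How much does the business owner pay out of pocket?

£5156

Subtract the deductible: £21556 − £2100 = £19456.
The £16400 per-incident cap binds; insurer pays £16400.
Out of pocket: £21556 − £16400 = £5156.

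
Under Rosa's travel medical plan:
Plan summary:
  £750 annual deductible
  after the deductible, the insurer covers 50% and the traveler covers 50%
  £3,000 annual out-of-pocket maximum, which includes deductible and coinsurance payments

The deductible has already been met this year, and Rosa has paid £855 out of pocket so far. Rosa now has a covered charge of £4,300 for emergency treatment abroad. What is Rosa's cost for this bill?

With the deductible met, the entire £4,300 is subject to coinsurance.
50% of £4,300 = £2,150 falls to the traveler.
Year-to-date out-of-pocket would reach £855 + £2,150 = £3,005, above the £3,000 maximum, so the traveler pays only £3,000 − £855 = £2,145.

£2,145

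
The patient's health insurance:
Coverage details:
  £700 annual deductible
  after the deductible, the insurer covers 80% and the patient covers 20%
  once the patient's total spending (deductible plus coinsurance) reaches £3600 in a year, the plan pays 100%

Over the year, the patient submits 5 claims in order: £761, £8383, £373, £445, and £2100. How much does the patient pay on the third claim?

Claim 1 — £761: £700 to deductible, leaving £61; patient's 20% is £12.20. Patient pays £712.20; OOP now £712.20.
Claim 2 — £8383: deductible already satisfied, so patient's share is 20% × £8383 = £1676.60. Cost to patient: £1676.60. OOP to date £2388.80.
Claim 3 — £373: 20% coinsurance on £373 = £74.60. Patient pays £74.60; OOP now £2463.40.

£74.60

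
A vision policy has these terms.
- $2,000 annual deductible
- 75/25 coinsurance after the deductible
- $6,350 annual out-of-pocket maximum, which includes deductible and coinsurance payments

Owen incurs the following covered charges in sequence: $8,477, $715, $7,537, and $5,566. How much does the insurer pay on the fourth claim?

Claim 1 ($8,477): $2,000 to deductible, leaving $6,477; 25% of $6,477 = $1,619.25. Member pays $3,619.25; OOP now $3,619.25. Insurer: $8,477 − $3,619.25 = $4,857.75.
Claim 2 ($715): 25% coinsurance on $715 = $178.75. Member owes $178.75 (running OOP $3,798). Insurer: $715 − $178.75 = $536.25.
Claim 3 ($7,537): deductible met; 25% of $7,537 = $1,884.25. Cost to member: $1,884.25. OOP to date $5,682.25. Insurer: $7,537 − $1,884.25 = $5,652.75.
Claim 4 ($5,566): 25% coinsurance on $5,566 = $1,391.50. That would push OOP to $7,073.75, over the $6,350 cap, so member pays $6,350 − $5,682.25 = $667.75. Plan pays $5,566 − $667.75 = $4,898.25.

$4,898.25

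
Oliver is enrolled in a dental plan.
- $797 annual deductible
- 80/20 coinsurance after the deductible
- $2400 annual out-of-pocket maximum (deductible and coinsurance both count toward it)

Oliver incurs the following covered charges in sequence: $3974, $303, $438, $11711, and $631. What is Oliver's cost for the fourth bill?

Claim 1 — $3974: deductible takes $797, $3177 remains; 20% of $3177 = $635.40. Patient owes $1432.40 (running OOP $1432.40).
Claim 2 — $303: deductible met; 20% of $303 = $60.60. Patient pays $60.60; OOP now $1493.
Claim 3 — $438: 20% coinsurance on $438 = $87.60. Patient owes $87.60 (running OOP $1580.60).
Claim 4 — $11711: 20% coinsurance on $11711 = $2342.20. OOP would hit $3922.80 > $2400, so the cap limits the patient to $2400 − $1580.60 = $819.40.

$819.40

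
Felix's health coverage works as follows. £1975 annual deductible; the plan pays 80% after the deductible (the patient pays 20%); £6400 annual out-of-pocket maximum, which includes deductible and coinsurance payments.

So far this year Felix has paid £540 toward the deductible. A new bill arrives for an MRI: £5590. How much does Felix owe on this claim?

£2266

£540 of the £1975 deductible is already met, leaving £1435.
The remaining £4155 (= £5590 − £1435) moves to coinsurance.
Coinsurance: £4155 × 20% = £831.
So the patient owes £1435 + £831 = £2266 before any cap.
Total out-of-pocket so far would be £540 + £2266 = £2806, below the £6400 cap — no reduction.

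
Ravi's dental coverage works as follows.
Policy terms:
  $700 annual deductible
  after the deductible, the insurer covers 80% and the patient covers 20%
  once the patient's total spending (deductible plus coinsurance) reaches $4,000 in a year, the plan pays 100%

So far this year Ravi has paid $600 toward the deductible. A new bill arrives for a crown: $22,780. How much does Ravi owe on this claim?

Remaining deductible: $700 − $600 = $100.
After the $100 deductible portion, $22,780 − $100 = $22,680 is subject to coinsurance.
20% of $22,680 = $4,536 falls to the patient.
So the patient owes $100 + $4,536 = $4,636 before any cap.
That would bring total out-of-pocket to $5,236, past the $4,000 cap. The patient is capped at $4,000 − $600 = $3,400 on this claim.

$3,400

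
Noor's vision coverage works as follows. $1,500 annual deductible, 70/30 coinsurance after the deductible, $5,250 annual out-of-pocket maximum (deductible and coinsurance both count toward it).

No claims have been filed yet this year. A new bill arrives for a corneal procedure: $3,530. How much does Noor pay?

Deductible not yet touched, so the first $1,500 of the bill goes to the deductible.
That leaves $3,530 − $1,500 = $2,030 for coinsurance.
30% of $2,030 = $609 falls to the member.
So the member owes $1,500 + $609 = $2,109 before any cap.
Year-to-date out-of-pocket becomes $0 + $2,109 = $2,109, still under the $5,250 maximum, so no cap applies.

$2,109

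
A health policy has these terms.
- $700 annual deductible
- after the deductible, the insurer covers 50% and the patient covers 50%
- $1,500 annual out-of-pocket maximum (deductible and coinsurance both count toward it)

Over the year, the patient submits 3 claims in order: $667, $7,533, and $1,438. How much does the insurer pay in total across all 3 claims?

Claim 1 — $667: all of it applies to the deductible. Patient pays $667; OOP now $667. Plan pays $667 − $667 = $0.
Claim 2 — $7,533: $33 finishes the deductible; $7,500 goes to coinsurance; coinsurance $7,500 × 50% = $3,750. Deductible plus coinsurance: $33 + $3,750 = $3,783. Adding that to $667 gives $4,450, past the $1,500 cap; patient pays only $1,500 − $667 = $833. Insurer: $7,533 − $833 = $6,700.
Claim 3 — $1,438: deductible already satisfied, so patient's share is 50% × $1,438 = $719. OOP would hit $2,219 > $1,500, so the cap limits the patient to $1,500 − $1,500 = $0. Insurer: $1,438 − $0 = $1,438.
Insurer total = bills − patient's total = $9,638 − $1,500 = $8,138.

$8,138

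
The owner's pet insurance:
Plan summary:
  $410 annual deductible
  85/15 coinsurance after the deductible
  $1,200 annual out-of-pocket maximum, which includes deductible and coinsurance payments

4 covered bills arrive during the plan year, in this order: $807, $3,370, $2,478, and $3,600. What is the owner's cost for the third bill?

$224.95

Claim 1 ($807): $410 to deductible, leaving $397; coinsurance $397 × 15% = $59.55. Owner owes $469.55 (running OOP $469.55).
Claim 2 ($3,370): deductible already satisfied, so owner's share is 15% × $3,370 = $505.50. Owner pays $505.50; OOP now $975.05.
Claim 3 ($2,478): deductible already satisfied, so owner's share is 15% × $2,478 = $371.70. Adding that to $975.05 gives $1,346.75, past the $1,200 cap; owner pays only $1,200 − $975.05 = $224.95.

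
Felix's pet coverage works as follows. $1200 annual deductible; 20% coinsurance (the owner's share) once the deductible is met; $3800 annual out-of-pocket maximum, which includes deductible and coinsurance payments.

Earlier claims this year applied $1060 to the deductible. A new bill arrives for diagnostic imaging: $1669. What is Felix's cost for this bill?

Deductible still to meet: $1200 − $1060 = $140.
After the $140 deductible portion, $1669 − $140 = $1529 is subject to coinsurance.
Coinsurance: $1529 × 20% = $305.80.
Owner responsibility before any cap: $140 + $305.80 = $445.80.
Year-to-date out-of-pocket becomes $1060 + $445.80 = $1505.80, still under the $3800 maximum, so no cap applies.

$445.80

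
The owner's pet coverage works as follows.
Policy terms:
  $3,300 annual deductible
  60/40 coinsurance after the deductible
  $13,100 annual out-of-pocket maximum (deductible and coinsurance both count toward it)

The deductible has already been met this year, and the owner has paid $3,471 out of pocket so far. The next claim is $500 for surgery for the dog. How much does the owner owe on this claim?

$200

With the deductible met, the entire $500 is subject to coinsurance.
Coinsurance: $500 × 40% = $200.
Total out-of-pocket so far would be $3,471 + $200 = $3,671, below the $13,100 cap — no reduction.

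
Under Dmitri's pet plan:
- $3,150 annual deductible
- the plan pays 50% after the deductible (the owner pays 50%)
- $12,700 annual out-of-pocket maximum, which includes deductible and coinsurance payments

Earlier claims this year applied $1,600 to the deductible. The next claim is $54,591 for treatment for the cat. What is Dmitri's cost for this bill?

Remaining deductible: $3,150 − $1,600 = $1,550.
After the $1,550 deductible portion, $54,591 − $1,550 = $53,041 is subject to coinsurance.
Owner's 50% share of $53,041 is $26,520.50.
That puts the owner's cost at $1,550 + $26,520.50 = $28,070.50 before any cap.
Year-to-date out-of-pocket would reach $1,600 + $28,070.50 = $29,670.50, above the $12,700 maximum, so the owner pays only $12,700 − $1,600 = $11,100.

$11,100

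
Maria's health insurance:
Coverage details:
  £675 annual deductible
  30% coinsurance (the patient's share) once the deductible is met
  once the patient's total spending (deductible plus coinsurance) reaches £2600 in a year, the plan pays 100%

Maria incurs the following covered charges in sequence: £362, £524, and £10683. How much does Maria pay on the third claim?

£1861.70

Bill 1, £362: entire amount goes to the deductible. Cost to patient: £362. OOP to date £362.
Bill 2, £524: £313 finishes the deductible; £211 goes to coinsurance; 30% of £211 = £63.30. Cost to patient: £376.30. OOP to date £738.30.
Bill 3, £10683: 30% coinsurance on £10683 = £3204.90. Adding that to £738.30 gives £3943.20, past the £2600 cap; patient pays only £2600 − £738.30 = £1861.70.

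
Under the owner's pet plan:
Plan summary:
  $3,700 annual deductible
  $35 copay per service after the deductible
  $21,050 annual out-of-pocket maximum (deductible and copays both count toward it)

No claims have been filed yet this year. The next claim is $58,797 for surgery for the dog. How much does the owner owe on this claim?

The full $3,700 deductible is still open; $3,700 of this bill applies to it.
After the $3,700 deductible portion, $58,797 − $3,700 = $55,097 is subject to the copay.
Copay on this service: $35.
That puts the owner's cost at $3,700 + $35 = $3,735 before any cap.
Total out-of-pocket so far would be $0 + $3,735 = $3,735, below the $21,050 cap — no reduction.

$3,735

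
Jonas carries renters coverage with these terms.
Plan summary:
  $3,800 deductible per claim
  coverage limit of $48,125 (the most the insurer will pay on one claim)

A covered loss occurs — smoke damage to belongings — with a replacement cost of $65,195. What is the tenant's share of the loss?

After the deductible, $65,195 − $3,800 = $61,395 remains.
The $48,125 per-incident cap binds; insurer pays $48,125.
Out of pocket: $65,195 − $48,125 = $17,070.

$17,070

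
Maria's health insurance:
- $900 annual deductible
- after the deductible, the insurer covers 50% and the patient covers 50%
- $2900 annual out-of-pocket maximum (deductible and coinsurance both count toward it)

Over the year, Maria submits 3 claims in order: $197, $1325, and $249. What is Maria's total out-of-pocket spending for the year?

Claim 1 ($197): fully absorbed by the deductible. Cost to patient: $197. OOP to date $197.
Claim 2 ($1325): $703 finishes the deductible; $622 goes to coinsurance; patient's 50% is $311. Patient pays $1014; OOP now $1211.
Claim 3 ($249): deductible already satisfied, so patient's share is 50% × $249 = $124.50. Cost to patient: $124.50. OOP to date $1335.50.
Summing the patient's payments: $197 + $1014 + $124.50 = $1335.50.

$1335.50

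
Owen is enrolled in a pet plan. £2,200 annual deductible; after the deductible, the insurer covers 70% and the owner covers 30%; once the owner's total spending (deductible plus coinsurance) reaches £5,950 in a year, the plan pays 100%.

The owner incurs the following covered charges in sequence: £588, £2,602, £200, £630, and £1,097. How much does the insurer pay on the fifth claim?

Claim 1 — £588: all of it applies to the deductible. Cost to owner: £588. OOP to date £588. Plan pays £588 − £588 = £0.
Claim 2 — £2,602: £1,612 to deductible, leaving £990; owner's 30% is £297. Owner pays £1,909; OOP now £2,497. Plan pays £2,602 − £1,909 = £693.
Claim 3 — £200: 30% coinsurance on £200 = £60. Owner owes £60 (running OOP £2,557). Insurer: £200 − £60 = £140.
Claim 4 — £630: deductible already satisfied, so owner's share is 30% × £630 = £189. Owner pays £189; OOP now £2,746. Insurer: £630 − £189 = £441.
Claim 5 — £1,097: deductible already satisfied, so owner's share is 30% × £1,097 = £329.10. Cost to owner: £329.10. OOP to date £3,075.10. Insurer: £1,097 − £329.10 = £767.90.

£767.90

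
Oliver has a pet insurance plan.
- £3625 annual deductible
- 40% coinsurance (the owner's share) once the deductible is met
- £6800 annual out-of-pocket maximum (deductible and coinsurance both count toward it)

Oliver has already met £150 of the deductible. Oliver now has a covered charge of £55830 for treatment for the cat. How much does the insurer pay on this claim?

Remaining deductible: £3625 − £150 = £3475.
After the £3475 deductible portion, £55830 − £3475 = £52355 is subject to coinsurance.
Coinsurance: £52355 × 40% = £20942.
That puts the owner's cost at £3475 + £20942 = £24417 before any cap.
That would bring total out-of-pocket to £24567, past the £6800 cap. The owner is capped at £6800 − £150 = £6650 on this claim.
The insurer covers the remainder: £55830 − £6650 = £49180.

£49180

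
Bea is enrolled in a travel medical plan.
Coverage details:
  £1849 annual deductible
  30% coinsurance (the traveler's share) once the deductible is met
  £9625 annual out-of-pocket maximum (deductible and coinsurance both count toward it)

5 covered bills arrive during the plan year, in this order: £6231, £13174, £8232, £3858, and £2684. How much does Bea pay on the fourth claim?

£39.60

Claim 1 (£6231): £1849 finishes the deductible; £4382 goes to coinsurance; coinsurance £4382 × 30% = £1314.60. Traveler owes £3163.60 (running OOP £3163.60).
Claim 2 (£13174): deductible already satisfied, so traveler's share is 30% × £13174 = £3952.20. Traveler owes £3952.20 (running OOP £7115.80).
Claim 3 (£8232): deductible already satisfied, so traveler's share is 30% × £8232 = £2469.60. Cost to traveler: £2469.60. OOP to date £9585.40.
Claim 4 (£3858): deductible already satisfied, so traveler's share is 30% × £3858 = £1157.40. OOP would hit £10742.80 > £9625, so the cap limits the traveler to £9625 − £9585.40 = £39.60.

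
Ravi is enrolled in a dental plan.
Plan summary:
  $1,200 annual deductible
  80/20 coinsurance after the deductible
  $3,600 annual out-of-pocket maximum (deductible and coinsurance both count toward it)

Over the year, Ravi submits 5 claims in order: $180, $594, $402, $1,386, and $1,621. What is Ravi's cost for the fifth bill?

$324.20

#1 ($180): fully absorbed by the deductible. Cost to patient: $180. OOP to date $180.
#2 ($594): all of it applies to the deductible. Patient pays $594; OOP now $774.
#3 ($402): entire amount goes to the deductible. Patient pays $402; OOP now $1,176.
#4 ($1,386): $24 to deductible, leaving $1,362; coinsurance $1,362 × 20% = $272.40. Patient owes $296.40 (running OOP $1,472.40).
#5 ($1,621): 20% coinsurance on $1,621 = $324.20. Patient pays $324.20; OOP now $1,796.60.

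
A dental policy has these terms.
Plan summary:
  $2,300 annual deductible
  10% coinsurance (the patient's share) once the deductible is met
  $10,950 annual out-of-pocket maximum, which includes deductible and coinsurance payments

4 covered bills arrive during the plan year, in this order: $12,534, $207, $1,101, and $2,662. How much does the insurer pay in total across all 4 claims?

#1 ($12,534): deductible takes $2,300, $10,234 remains; patient's 10% is $1,023.40. Cost to patient: $3,323.40. OOP to date $3,323.40. Plan pays $12,534 − $3,323.40 = $9,210.60.
#2 ($207): deductible already satisfied, so patient's share is 10% × $207 = $20.70. Cost to patient: $20.70. OOP to date $3,344.10. Insurer: $207 − $20.70 = $186.30.
#3 ($1,101): 10% coinsurance on $1,101 = $110.10. Cost to patient: $110.10. OOP to date $3,454.20. Insurer: $1,101 − $110.10 = $990.90.
#4 ($2,662): 10% coinsurance on $2,662 = $266.20. Cost to patient: $266.20. OOP to date $3,720.40. Plan pays $2,662 − $266.20 = $2,395.80.
Insurer total = bills − patient's total = $16,504 − $3,720.40 = $12,783.60.

$12,783.60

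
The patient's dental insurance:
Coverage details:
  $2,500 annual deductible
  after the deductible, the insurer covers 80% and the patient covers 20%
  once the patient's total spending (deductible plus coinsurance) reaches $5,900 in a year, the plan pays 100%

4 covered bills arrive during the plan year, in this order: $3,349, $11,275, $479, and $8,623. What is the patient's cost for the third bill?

$95.80

#1 ($3,349): $2,500 to deductible, leaving $849; patient's 20% is $169.80. Patient pays $2,669.80; OOP now $2,669.80.
#2 ($11,275): 20% coinsurance on $11,275 = $2,255. Patient pays $2,255; OOP now $4,924.80.
#3 ($479): deductible already satisfied, so patient's share is 20% × $479 = $95.80. Patient pays $95.80; OOP now $5,020.60.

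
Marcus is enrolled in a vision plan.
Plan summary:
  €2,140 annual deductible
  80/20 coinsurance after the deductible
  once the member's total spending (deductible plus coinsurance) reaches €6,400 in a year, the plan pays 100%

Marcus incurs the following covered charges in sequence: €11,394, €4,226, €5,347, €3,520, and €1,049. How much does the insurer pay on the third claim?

€4,277.60

Claim 1 (€11,394): €2,140 finishes the deductible; €9,254 goes to coinsurance; coinsurance €9,254 × 20% = €1,850.80. Member pays €3,990.80; OOP now €3,990.80. Insurer: €11,394 − €3,990.80 = €7,403.20.
Claim 2 (€4,226): deductible already satisfied, so member's share is 20% × €4,226 = €845.20. Member owes €845.20 (running OOP €4,836). Insurer: €4,226 − €845.20 = €3,380.80.
Claim 3 (€5,347): 20% coinsurance on €5,347 = €1,069.40. Cost to member: €1,069.40. OOP to date €5,905.40. Plan pays €5,347 − €1,069.40 = €4,277.60.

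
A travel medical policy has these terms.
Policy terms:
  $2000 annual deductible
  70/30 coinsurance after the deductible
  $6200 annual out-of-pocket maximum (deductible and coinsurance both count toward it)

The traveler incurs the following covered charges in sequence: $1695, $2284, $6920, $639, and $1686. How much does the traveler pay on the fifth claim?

Claim 1 ($1695): all of it applies to the deductible. Traveler owes $1695 (running OOP $1695).
Claim 2 ($2284): $305 to deductible, leaving $1979; coinsurance $1979 × 30% = $593.70. Cost to traveler: $898.70. OOP to date $2593.70.
Claim 3 ($6920): deductible met; 30% of $6920 = $2076. Traveler owes $2076 (running OOP $4669.70).
Claim 4 ($639): deductible met; 30% of $639 = $191.70. Traveler pays $191.70; OOP now $4861.40.
Claim 5 ($1686): deductible met; 30% of $1686 = $505.80. Traveler owes $505.80 (running OOP $5367.20).

$505.80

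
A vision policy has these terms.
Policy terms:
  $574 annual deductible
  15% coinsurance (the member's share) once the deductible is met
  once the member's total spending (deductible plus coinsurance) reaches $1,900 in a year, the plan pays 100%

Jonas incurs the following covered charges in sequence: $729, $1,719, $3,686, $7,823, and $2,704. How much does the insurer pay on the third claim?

#1 ($729): $574 finishes the deductible; $155 goes to coinsurance; coinsurance $155 × 15% = $23.25. Cost to member: $597.25. OOP to date $597.25. Insurer: $729 − $597.25 = $131.75.
#2 ($1,719): deductible already satisfied, so member's share is 15% × $1,719 = $257.85. Member pays $257.85; OOP now $855.10. Plan pays $1,719 − $257.85 = $1,461.15.
#3 ($3,686): 15% coinsurance on $3,686 = $552.90. Member owes $552.90 (running OOP $1,408). Plan pays $3,686 − $552.90 = $3,133.10.

$3,133.10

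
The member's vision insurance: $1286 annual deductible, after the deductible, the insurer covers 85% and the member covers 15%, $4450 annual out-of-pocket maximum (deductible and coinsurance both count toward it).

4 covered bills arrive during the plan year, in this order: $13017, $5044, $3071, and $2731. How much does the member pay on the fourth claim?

Claim 1 ($13017): deductible takes $1286, $11731 remains; member's 15% is $1759.65. Member pays $3045.65; OOP now $3045.65.
Claim 2 ($5044): deductible already satisfied, so member's share is 15% × $5044 = $756.60. Member pays $756.60; OOP now $3802.25.
Claim 3 ($3071): deductible met; 15% of $3071 = $460.65. Cost to member: $460.65. OOP to date $4262.90.
Claim 4 ($2731): deductible already satisfied, so member's share is 15% × $2731 = $409.65. Adding that to $4262.90 gives $4672.55, past the $4450 cap; member pays only $4450 − $4262.90 = $187.10.

$187.10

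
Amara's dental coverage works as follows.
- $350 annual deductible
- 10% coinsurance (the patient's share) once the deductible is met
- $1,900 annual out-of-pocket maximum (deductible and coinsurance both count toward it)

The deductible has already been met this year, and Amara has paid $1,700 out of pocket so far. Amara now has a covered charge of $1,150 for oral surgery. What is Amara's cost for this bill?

With the deductible met, the entire $1,150 is subject to coinsurance.
Coinsurance: $1,150 × 10% = $115.
Year-to-date out-of-pocket becomes $1,700 + $115 = $1,815, still under the $1,900 maximum, so no cap applies.

$115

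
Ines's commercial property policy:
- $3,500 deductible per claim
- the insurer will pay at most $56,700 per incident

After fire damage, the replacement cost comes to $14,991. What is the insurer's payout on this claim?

$11,491

Subtract the deductible: $14,991 − $3,500 = $11,491.
$11,491 is within the $56,700 limit, so the insurer pays $11,491.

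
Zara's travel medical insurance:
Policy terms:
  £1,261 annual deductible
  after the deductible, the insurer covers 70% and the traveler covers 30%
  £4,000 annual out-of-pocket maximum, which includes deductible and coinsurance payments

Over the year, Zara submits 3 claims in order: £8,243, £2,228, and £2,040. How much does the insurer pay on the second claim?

Claim 1 — £8,243: deductible takes £1,261, £6,982 remains; coinsurance £6,982 × 30% = £2,094.60. Traveler owes £3,355.60 (running OOP £3,355.60). Insurer: £8,243 − £3,355.60 = £4,887.40.
Claim 2 — £2,228: deductible already satisfied, so traveler's share is 30% × £2,228 = £668.40. Adding that to £3,355.60 gives £4,024, past the £4,000 cap; traveler pays only £4,000 − £3,355.60 = £644.40. Insurer: £2,228 − £644.40 = £1,583.60.

£1,583.60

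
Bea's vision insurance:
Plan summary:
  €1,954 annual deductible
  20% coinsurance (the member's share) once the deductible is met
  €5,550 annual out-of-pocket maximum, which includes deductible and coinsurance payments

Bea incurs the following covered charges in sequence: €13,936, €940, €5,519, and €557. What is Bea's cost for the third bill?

Bill 1, €13,936: deductible takes €1,954, €11,982 remains; member's 20% is €2,396.40. Member owes €4,350.40 (running OOP €4,350.40).
Bill 2, €940: deductible met; 20% of €940 = €188. Member owes €188 (running OOP €4,538.40).
Bill 3, €5,519: deductible already satisfied, so member's share is 20% × €5,519 = €1,103.80. That would push OOP to €5,642.20, over the €5,550 cap, so member pays €5,550 − €4,538.40 = €1,011.60.

€1,011.60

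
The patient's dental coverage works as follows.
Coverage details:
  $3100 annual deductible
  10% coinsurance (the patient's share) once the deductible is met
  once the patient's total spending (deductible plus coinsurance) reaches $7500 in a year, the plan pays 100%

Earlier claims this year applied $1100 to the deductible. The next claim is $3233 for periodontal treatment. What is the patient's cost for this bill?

Deductible still to meet: $3100 − $1100 = $2000.
The remaining $1233 (= $3233 − $2000) moves to coinsurance.
10% of $1233 = $123.30 falls to the patient.
Patient responsibility before any cap: $2000 + $123.30 = $2123.30.
Total out-of-pocket so far would be $1100 + $2123.30 = $3223.30, below the $7500 cap — no reduction.

$2123.30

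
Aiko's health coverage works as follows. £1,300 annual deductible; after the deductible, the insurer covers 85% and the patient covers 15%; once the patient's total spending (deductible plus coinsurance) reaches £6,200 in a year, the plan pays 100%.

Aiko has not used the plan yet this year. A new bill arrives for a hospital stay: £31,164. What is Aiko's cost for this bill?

Deductible not yet touched, so the first £1,300 of the bill goes to the deductible.
That leaves £31,164 − £1,300 = £29,864 for coinsurance.
Patient's 15% share of £29,864 is £4,479.60.
That puts the patient's cost at £1,300 + £4,479.60 = £5,779.60 before any cap.
Total out-of-pocket so far would be £0 + £5,779.60 = £5,779.60, below the £6,200 cap — no reduction.

£5,779.60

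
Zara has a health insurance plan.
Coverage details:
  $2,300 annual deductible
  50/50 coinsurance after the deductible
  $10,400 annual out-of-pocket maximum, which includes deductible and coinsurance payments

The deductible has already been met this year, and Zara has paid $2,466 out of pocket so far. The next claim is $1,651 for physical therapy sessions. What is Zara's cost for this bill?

The deductible is already satisfied, so the full bill goes to coinsurance.
Coinsurance: $1,651 × 50% = $825.50.
Total out-of-pocket so far would be $2,466 + $825.50 = $3,291.50, below the $10,400 cap — no reduction.

$825.50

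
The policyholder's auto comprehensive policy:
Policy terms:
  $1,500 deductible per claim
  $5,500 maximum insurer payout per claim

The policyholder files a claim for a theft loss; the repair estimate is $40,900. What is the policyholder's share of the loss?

Less the $1,500 deductible: $40,900 − $1,500 = $39,400.
Since $39,400 > $5,500, the payout is capped at $5,500.
The policyholder bears the rest of the original loss: $40,900 − $5,500 = $35,400.

$35,400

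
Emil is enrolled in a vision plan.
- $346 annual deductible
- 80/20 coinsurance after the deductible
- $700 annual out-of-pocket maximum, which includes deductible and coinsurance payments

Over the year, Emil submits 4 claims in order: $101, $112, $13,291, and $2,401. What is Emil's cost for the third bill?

#1 ($101): fully absorbed by the deductible. Member pays $101; OOP now $101.
#2 ($112): fully absorbed by the deductible. Member owes $112 (running OOP $213).
#3 ($13,291): deductible takes $133, $13,158 remains; 20% of $13,158 = $2,631.60. Deductible plus coinsurance: $133 + $2,631.60 = $2,764.60. Adding that to $213 gives $2,977.60, past the $700 cap; member pays only $700 − $213 = $487.

$487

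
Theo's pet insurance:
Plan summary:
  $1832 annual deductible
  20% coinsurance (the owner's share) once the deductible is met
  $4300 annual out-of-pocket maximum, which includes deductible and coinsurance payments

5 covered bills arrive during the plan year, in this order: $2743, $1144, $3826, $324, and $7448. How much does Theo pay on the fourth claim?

Claim 1 — $2743: deductible takes $1832, $911 remains; coinsurance $911 × 20% = $182.20. Owner pays $2014.20; OOP now $2014.20.
Claim 2 — $1144: 20% coinsurance on $1144 = $228.80. Cost to owner: $228.80. OOP to date $2243.
Claim 3 — $3826: deductible already satisfied, so owner's share is 20% × $3826 = $765.20. Cost to owner: $765.20. OOP to date $3008.20.
Claim 4 — $324: deductible already satisfied, so owner's share is 20% × $324 = $64.80. Owner owes $64.80 (running OOP $3073).

$64.80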